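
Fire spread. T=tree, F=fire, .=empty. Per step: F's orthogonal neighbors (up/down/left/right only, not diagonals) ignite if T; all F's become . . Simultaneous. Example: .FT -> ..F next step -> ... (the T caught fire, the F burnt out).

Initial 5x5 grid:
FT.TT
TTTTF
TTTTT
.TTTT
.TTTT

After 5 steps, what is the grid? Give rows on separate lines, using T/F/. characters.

Step 1: 5 trees catch fire, 2 burn out
  .F.TF
  FTTF.
  TTTTF
  .TTTT
  .TTTT
Step 2: 6 trees catch fire, 5 burn out
  ...F.
  .FF..
  FTTF.
  .TTTF
  .TTTT
Step 3: 4 trees catch fire, 6 burn out
  .....
  .....
  .FF..
  .TTF.
  .TTTF
Step 4: 3 trees catch fire, 4 burn out
  .....
  .....
  .....
  .FF..
  .TTF.
Step 5: 2 trees catch fire, 3 burn out
  .....
  .....
  .....
  .....
  .FF..

.....
.....
.....
.....
.FF..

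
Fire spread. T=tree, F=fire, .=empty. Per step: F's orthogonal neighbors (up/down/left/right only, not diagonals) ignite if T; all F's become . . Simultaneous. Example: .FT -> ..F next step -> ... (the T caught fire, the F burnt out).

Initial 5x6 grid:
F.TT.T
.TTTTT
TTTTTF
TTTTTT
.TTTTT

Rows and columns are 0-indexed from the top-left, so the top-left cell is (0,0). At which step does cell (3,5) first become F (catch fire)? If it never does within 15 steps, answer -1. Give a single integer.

Step 1: cell (3,5)='F' (+3 fires, +2 burnt)
  -> target ignites at step 1
Step 2: cell (3,5)='.' (+5 fires, +3 burnt)
Step 3: cell (3,5)='.' (+4 fires, +5 burnt)
Step 4: cell (3,5)='.' (+5 fires, +4 burnt)
Step 5: cell (3,5)='.' (+5 fires, +5 burnt)
Step 6: cell (3,5)='.' (+2 fires, +5 burnt)
Step 7: cell (3,5)='.' (+0 fires, +2 burnt)
  fire out at step 7

1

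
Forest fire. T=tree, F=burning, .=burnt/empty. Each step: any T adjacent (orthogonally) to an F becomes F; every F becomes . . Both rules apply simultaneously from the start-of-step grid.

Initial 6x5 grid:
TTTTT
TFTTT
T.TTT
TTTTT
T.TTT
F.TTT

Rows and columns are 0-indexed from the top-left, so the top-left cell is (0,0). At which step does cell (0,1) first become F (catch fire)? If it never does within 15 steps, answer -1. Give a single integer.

Step 1: cell (0,1)='F' (+4 fires, +2 burnt)
  -> target ignites at step 1
Step 2: cell (0,1)='.' (+6 fires, +4 burnt)
Step 3: cell (0,1)='.' (+5 fires, +6 burnt)
Step 4: cell (0,1)='.' (+4 fires, +5 burnt)
Step 5: cell (0,1)='.' (+3 fires, +4 burnt)
Step 6: cell (0,1)='.' (+2 fires, +3 burnt)
Step 7: cell (0,1)='.' (+1 fires, +2 burnt)
Step 8: cell (0,1)='.' (+0 fires, +1 burnt)
  fire out at step 8

1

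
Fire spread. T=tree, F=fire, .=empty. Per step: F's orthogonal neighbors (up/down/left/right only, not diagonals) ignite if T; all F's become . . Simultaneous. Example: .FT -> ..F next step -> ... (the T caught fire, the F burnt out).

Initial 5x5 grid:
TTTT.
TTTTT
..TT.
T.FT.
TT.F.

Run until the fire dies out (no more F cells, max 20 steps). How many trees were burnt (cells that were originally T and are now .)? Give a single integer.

Answer: 12

Derivation:
Step 1: +2 fires, +2 burnt (F count now 2)
Step 2: +2 fires, +2 burnt (F count now 2)
Step 3: +3 fires, +2 burnt (F count now 3)
Step 4: +4 fires, +3 burnt (F count now 4)
Step 5: +1 fires, +4 burnt (F count now 1)
Step 6: +0 fires, +1 burnt (F count now 0)
Fire out after step 6
Initially T: 15, now '.': 22
Total burnt (originally-T cells now '.'): 12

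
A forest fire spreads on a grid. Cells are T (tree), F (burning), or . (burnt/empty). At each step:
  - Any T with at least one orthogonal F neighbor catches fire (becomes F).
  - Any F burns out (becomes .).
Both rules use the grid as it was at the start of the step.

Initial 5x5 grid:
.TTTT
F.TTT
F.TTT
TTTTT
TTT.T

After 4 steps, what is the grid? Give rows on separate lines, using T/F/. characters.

Step 1: 1 trees catch fire, 2 burn out
  .TTTT
  ..TTT
  ..TTT
  FTTTT
  TTT.T
Step 2: 2 trees catch fire, 1 burn out
  .TTTT
  ..TTT
  ..TTT
  .FTTT
  FTT.T
Step 3: 2 trees catch fire, 2 burn out
  .TTTT
  ..TTT
  ..TTT
  ..FTT
  .FT.T
Step 4: 3 trees catch fire, 2 burn out
  .TTTT
  ..TTT
  ..FTT
  ...FT
  ..F.T

.TTTT
..TTT
..FTT
...FT
..F.T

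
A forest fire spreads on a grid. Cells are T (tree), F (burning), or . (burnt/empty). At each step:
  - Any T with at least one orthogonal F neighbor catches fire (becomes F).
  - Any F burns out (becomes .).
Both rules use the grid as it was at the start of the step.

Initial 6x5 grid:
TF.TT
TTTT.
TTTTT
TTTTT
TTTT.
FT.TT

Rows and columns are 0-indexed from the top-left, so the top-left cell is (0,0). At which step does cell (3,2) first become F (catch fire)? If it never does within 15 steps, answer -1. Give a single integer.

Step 1: cell (3,2)='T' (+4 fires, +2 burnt)
Step 2: cell (3,2)='T' (+5 fires, +4 burnt)
Step 3: cell (3,2)='T' (+5 fires, +5 burnt)
Step 4: cell (3,2)='F' (+4 fires, +5 burnt)
  -> target ignites at step 4
Step 5: cell (3,2)='.' (+4 fires, +4 burnt)
Step 6: cell (3,2)='.' (+2 fires, +4 burnt)
Step 7: cell (3,2)='.' (+0 fires, +2 burnt)
  fire out at step 7

4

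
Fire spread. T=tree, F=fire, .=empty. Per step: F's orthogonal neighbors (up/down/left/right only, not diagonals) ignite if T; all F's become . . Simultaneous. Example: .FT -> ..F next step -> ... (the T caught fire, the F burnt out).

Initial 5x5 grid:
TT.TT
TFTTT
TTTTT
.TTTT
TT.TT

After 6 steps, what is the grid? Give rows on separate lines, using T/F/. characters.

Step 1: 4 trees catch fire, 1 burn out
  TF.TT
  F.FTT
  TFTTT
  .TTTT
  TT.TT
Step 2: 5 trees catch fire, 4 burn out
  F..TT
  ...FT
  F.FTT
  .FTTT
  TT.TT
Step 3: 5 trees catch fire, 5 burn out
  ...FT
  ....F
  ...FT
  ..FTT
  TF.TT
Step 4: 4 trees catch fire, 5 burn out
  ....F
  .....
  ....F
  ...FT
  F..TT
Step 5: 2 trees catch fire, 4 burn out
  .....
  .....
  .....
  ....F
  ...FT
Step 6: 1 trees catch fire, 2 burn out
  .....
  .....
  .....
  .....
  ....F

.....
.....
.....
.....
....F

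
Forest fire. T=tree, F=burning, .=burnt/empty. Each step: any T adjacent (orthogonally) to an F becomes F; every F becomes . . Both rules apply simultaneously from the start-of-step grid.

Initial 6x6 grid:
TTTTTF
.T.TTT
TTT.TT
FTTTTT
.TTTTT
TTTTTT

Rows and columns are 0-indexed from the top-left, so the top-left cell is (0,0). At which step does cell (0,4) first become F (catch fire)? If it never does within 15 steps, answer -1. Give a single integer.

Step 1: cell (0,4)='F' (+4 fires, +2 burnt)
  -> target ignites at step 1
Step 2: cell (0,4)='.' (+6 fires, +4 burnt)
Step 3: cell (0,4)='.' (+9 fires, +6 burnt)
Step 4: cell (0,4)='.' (+6 fires, +9 burnt)
Step 5: cell (0,4)='.' (+4 fires, +6 burnt)
Step 6: cell (0,4)='.' (+1 fires, +4 burnt)
Step 7: cell (0,4)='.' (+0 fires, +1 burnt)
  fire out at step 7

1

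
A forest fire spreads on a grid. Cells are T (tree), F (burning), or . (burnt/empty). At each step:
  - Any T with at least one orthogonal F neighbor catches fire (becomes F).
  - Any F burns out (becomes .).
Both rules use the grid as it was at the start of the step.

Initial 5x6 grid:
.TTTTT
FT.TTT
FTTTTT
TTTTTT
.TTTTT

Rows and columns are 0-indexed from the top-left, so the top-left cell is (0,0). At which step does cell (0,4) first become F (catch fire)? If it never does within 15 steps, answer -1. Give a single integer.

Step 1: cell (0,4)='T' (+3 fires, +2 burnt)
Step 2: cell (0,4)='T' (+3 fires, +3 burnt)
Step 3: cell (0,4)='T' (+4 fires, +3 burnt)
Step 4: cell (0,4)='T' (+5 fires, +4 burnt)
Step 5: cell (0,4)='F' (+5 fires, +5 burnt)
  -> target ignites at step 5
Step 6: cell (0,4)='.' (+4 fires, +5 burnt)
Step 7: cell (0,4)='.' (+1 fires, +4 burnt)
Step 8: cell (0,4)='.' (+0 fires, +1 burnt)
  fire out at step 8

5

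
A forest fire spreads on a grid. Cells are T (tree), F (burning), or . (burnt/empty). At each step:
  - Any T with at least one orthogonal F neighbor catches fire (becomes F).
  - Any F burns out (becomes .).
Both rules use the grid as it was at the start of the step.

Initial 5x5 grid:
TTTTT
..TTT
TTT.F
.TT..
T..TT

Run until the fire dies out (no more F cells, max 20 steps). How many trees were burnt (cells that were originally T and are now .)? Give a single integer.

Step 1: +1 fires, +1 burnt (F count now 1)
Step 2: +2 fires, +1 burnt (F count now 2)
Step 3: +2 fires, +2 burnt (F count now 2)
Step 4: +2 fires, +2 burnt (F count now 2)
Step 5: +3 fires, +2 burnt (F count now 3)
Step 6: +3 fires, +3 burnt (F count now 3)
Step 7: +0 fires, +3 burnt (F count now 0)
Fire out after step 7
Initially T: 16, now '.': 22
Total burnt (originally-T cells now '.'): 13

Answer: 13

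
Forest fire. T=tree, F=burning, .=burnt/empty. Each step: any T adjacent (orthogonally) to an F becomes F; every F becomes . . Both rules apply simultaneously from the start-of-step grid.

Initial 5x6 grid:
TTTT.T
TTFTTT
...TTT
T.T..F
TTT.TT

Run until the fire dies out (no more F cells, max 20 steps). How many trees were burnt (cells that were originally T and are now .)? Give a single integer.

Answer: 15

Derivation:
Step 1: +5 fires, +2 burnt (F count now 5)
Step 2: +8 fires, +5 burnt (F count now 8)
Step 3: +2 fires, +8 burnt (F count now 2)
Step 4: +0 fires, +2 burnt (F count now 0)
Fire out after step 4
Initially T: 20, now '.': 25
Total burnt (originally-T cells now '.'): 15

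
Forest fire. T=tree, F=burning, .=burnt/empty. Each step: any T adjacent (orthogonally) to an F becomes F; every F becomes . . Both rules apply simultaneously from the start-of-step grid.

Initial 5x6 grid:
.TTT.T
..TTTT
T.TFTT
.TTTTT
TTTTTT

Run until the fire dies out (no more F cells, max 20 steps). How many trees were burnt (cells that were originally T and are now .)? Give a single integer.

Answer: 22

Derivation:
Step 1: +4 fires, +1 burnt (F count now 4)
Step 2: +7 fires, +4 burnt (F count now 7)
Step 3: +6 fires, +7 burnt (F count now 6)
Step 4: +4 fires, +6 burnt (F count now 4)
Step 5: +1 fires, +4 burnt (F count now 1)
Step 6: +0 fires, +1 burnt (F count now 0)
Fire out after step 6
Initially T: 23, now '.': 29
Total burnt (originally-T cells now '.'): 22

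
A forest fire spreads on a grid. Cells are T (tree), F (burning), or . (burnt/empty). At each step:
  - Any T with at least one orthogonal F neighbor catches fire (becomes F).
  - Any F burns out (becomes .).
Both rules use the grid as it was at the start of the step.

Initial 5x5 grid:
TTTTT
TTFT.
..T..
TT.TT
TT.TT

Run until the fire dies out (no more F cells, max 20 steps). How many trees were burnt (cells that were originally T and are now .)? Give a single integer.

Step 1: +4 fires, +1 burnt (F count now 4)
Step 2: +3 fires, +4 burnt (F count now 3)
Step 3: +2 fires, +3 burnt (F count now 2)
Step 4: +0 fires, +2 burnt (F count now 0)
Fire out after step 4
Initially T: 17, now '.': 17
Total burnt (originally-T cells now '.'): 9

Answer: 9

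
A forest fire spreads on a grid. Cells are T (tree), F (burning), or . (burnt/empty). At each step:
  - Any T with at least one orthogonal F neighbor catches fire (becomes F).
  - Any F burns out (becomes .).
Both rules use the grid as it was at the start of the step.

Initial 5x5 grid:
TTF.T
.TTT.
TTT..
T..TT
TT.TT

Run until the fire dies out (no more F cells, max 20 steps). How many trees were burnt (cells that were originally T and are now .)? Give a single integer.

Answer: 11

Derivation:
Step 1: +2 fires, +1 burnt (F count now 2)
Step 2: +4 fires, +2 burnt (F count now 4)
Step 3: +1 fires, +4 burnt (F count now 1)
Step 4: +1 fires, +1 burnt (F count now 1)
Step 5: +1 fires, +1 burnt (F count now 1)
Step 6: +1 fires, +1 burnt (F count now 1)
Step 7: +1 fires, +1 burnt (F count now 1)
Step 8: +0 fires, +1 burnt (F count now 0)
Fire out after step 8
Initially T: 16, now '.': 20
Total burnt (originally-T cells now '.'): 11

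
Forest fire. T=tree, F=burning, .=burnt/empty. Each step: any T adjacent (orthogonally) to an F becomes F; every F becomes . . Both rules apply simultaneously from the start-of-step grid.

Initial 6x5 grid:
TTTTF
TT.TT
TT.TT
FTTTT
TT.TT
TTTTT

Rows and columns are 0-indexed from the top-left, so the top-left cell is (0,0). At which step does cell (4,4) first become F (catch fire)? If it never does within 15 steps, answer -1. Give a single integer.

Step 1: cell (4,4)='T' (+5 fires, +2 burnt)
Step 2: cell (4,4)='T' (+8 fires, +5 burnt)
Step 3: cell (4,4)='T' (+7 fires, +8 burnt)
Step 4: cell (4,4)='F' (+3 fires, +7 burnt)
  -> target ignites at step 4
Step 5: cell (4,4)='.' (+2 fires, +3 burnt)
Step 6: cell (4,4)='.' (+0 fires, +2 burnt)
  fire out at step 6

4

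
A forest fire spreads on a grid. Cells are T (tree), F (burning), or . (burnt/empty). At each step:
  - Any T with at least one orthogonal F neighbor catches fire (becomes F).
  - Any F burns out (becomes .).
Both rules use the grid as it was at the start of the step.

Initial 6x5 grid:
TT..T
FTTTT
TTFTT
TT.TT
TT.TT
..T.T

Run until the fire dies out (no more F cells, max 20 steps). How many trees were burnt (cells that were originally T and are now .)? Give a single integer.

Answer: 20

Derivation:
Step 1: +6 fires, +2 burnt (F count now 6)
Step 2: +6 fires, +6 burnt (F count now 6)
Step 3: +5 fires, +6 burnt (F count now 5)
Step 4: +2 fires, +5 burnt (F count now 2)
Step 5: +1 fires, +2 burnt (F count now 1)
Step 6: +0 fires, +1 burnt (F count now 0)
Fire out after step 6
Initially T: 21, now '.': 29
Total burnt (originally-T cells now '.'): 20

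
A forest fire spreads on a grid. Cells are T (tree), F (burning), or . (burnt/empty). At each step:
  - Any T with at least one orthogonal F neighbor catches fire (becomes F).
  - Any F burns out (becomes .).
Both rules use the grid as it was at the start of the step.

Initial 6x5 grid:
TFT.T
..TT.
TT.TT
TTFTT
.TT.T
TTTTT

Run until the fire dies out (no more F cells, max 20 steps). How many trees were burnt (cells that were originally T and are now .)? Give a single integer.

Step 1: +5 fires, +2 burnt (F count now 5)
Step 2: +7 fires, +5 burnt (F count now 7)
Step 3: +6 fires, +7 burnt (F count now 6)
Step 4: +2 fires, +6 burnt (F count now 2)
Step 5: +0 fires, +2 burnt (F count now 0)
Fire out after step 5
Initially T: 21, now '.': 29
Total burnt (originally-T cells now '.'): 20

Answer: 20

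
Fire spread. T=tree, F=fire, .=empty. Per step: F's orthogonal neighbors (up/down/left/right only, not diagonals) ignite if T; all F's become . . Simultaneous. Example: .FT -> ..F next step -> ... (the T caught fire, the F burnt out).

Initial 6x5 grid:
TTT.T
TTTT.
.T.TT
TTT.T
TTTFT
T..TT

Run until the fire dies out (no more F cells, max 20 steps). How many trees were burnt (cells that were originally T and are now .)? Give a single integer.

Answer: 21

Derivation:
Step 1: +3 fires, +1 burnt (F count now 3)
Step 2: +4 fires, +3 burnt (F count now 4)
Step 3: +3 fires, +4 burnt (F count now 3)
Step 4: +4 fires, +3 burnt (F count now 4)
Step 5: +2 fires, +4 burnt (F count now 2)
Step 6: +3 fires, +2 burnt (F count now 3)
Step 7: +2 fires, +3 burnt (F count now 2)
Step 8: +0 fires, +2 burnt (F count now 0)
Fire out after step 8
Initially T: 22, now '.': 29
Total burnt (originally-T cells now '.'): 21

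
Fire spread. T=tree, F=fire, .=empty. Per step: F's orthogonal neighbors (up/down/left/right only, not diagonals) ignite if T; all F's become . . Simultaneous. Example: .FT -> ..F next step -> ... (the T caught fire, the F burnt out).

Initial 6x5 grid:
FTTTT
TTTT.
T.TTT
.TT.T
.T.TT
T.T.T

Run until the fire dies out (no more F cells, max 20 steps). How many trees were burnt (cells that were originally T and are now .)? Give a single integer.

Step 1: +2 fires, +1 burnt (F count now 2)
Step 2: +3 fires, +2 burnt (F count now 3)
Step 3: +2 fires, +3 burnt (F count now 2)
Step 4: +3 fires, +2 burnt (F count now 3)
Step 5: +2 fires, +3 burnt (F count now 2)
Step 6: +2 fires, +2 burnt (F count now 2)
Step 7: +2 fires, +2 burnt (F count now 2)
Step 8: +1 fires, +2 burnt (F count now 1)
Step 9: +2 fires, +1 burnt (F count now 2)
Step 10: +0 fires, +2 burnt (F count now 0)
Fire out after step 10
Initially T: 21, now '.': 28
Total burnt (originally-T cells now '.'): 19

Answer: 19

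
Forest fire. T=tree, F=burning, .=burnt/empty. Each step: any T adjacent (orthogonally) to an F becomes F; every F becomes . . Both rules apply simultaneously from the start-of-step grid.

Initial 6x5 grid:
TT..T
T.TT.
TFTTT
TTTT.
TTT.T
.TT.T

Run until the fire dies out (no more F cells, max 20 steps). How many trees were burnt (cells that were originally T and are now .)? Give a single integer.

Answer: 18

Derivation:
Step 1: +3 fires, +1 burnt (F count now 3)
Step 2: +6 fires, +3 burnt (F count now 6)
Step 3: +7 fires, +6 burnt (F count now 7)
Step 4: +2 fires, +7 burnt (F count now 2)
Step 5: +0 fires, +2 burnt (F count now 0)
Fire out after step 5
Initially T: 21, now '.': 27
Total burnt (originally-T cells now '.'): 18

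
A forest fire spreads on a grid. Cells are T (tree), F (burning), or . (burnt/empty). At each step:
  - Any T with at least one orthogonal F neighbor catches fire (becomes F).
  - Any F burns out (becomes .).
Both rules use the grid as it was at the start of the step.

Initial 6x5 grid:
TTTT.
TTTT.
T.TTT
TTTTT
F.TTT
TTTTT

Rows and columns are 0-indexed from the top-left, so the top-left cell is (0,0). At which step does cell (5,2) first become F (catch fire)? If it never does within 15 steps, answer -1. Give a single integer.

Step 1: cell (5,2)='T' (+2 fires, +1 burnt)
Step 2: cell (5,2)='T' (+3 fires, +2 burnt)
Step 3: cell (5,2)='F' (+3 fires, +3 burnt)
  -> target ignites at step 3
Step 4: cell (5,2)='.' (+6 fires, +3 burnt)
Step 5: cell (5,2)='.' (+6 fires, +6 burnt)
Step 6: cell (5,2)='.' (+4 fires, +6 burnt)
Step 7: cell (5,2)='.' (+1 fires, +4 burnt)
Step 8: cell (5,2)='.' (+0 fires, +1 burnt)
  fire out at step 8

3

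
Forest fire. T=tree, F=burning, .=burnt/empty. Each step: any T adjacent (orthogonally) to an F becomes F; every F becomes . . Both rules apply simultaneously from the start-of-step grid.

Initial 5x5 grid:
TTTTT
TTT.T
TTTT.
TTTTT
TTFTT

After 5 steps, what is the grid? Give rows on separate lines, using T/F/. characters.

Step 1: 3 trees catch fire, 1 burn out
  TTTTT
  TTT.T
  TTTT.
  TTFTT
  TF.FT
Step 2: 5 trees catch fire, 3 burn out
  TTTTT
  TTT.T
  TTFT.
  TF.FT
  F...F
Step 3: 5 trees catch fire, 5 burn out
  TTTTT
  TTF.T
  TF.F.
  F...F
  .....
Step 4: 3 trees catch fire, 5 burn out
  TTFTT
  TF..T
  F....
  .....
  .....
Step 5: 3 trees catch fire, 3 burn out
  TF.FT
  F...T
  .....
  .....
  .....

TF.FT
F...T
.....
.....
.....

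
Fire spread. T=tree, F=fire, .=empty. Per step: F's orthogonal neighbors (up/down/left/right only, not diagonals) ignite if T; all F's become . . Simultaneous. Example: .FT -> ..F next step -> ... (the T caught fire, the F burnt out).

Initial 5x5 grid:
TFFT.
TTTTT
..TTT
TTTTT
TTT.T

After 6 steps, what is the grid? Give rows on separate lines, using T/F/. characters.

Step 1: 4 trees catch fire, 2 burn out
  F..F.
  TFFTT
  ..TTT
  TTTTT
  TTT.T
Step 2: 3 trees catch fire, 4 burn out
  .....
  F..FT
  ..FTT
  TTTTT
  TTT.T
Step 3: 3 trees catch fire, 3 burn out
  .....
  ....F
  ...FT
  TTFTT
  TTT.T
Step 4: 4 trees catch fire, 3 burn out
  .....
  .....
  ....F
  TF.FT
  TTF.T
Step 5: 3 trees catch fire, 4 burn out
  .....
  .....
  .....
  F...F
  TF..T
Step 6: 2 trees catch fire, 3 burn out
  .....
  .....
  .....
  .....
  F...F

.....
.....
.....
.....
F...F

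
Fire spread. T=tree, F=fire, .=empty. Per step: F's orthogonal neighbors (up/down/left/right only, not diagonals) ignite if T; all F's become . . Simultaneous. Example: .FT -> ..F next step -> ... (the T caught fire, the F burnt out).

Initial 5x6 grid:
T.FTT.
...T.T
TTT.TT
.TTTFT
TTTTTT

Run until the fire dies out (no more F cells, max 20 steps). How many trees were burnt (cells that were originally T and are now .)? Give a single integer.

Answer: 19

Derivation:
Step 1: +5 fires, +2 burnt (F count now 5)
Step 2: +6 fires, +5 burnt (F count now 6)
Step 3: +4 fires, +6 burnt (F count now 4)
Step 4: +2 fires, +4 burnt (F count now 2)
Step 5: +2 fires, +2 burnt (F count now 2)
Step 6: +0 fires, +2 burnt (F count now 0)
Fire out after step 6
Initially T: 20, now '.': 29
Total burnt (originally-T cells now '.'): 19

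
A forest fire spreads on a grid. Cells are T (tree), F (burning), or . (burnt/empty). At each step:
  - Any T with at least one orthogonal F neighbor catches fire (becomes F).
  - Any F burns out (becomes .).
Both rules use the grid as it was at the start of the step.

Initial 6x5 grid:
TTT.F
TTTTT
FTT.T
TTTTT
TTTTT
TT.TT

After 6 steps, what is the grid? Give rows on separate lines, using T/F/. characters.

Step 1: 4 trees catch fire, 2 burn out
  TTT..
  FTTTF
  .FT.T
  FTTTT
  TTTTT
  TT.TT
Step 2: 7 trees catch fire, 4 burn out
  FTT..
  .FTF.
  ..F.F
  .FTTT
  FTTTT
  TT.TT
Step 3: 6 trees catch fire, 7 burn out
  .FT..
  ..F..
  .....
  ..FTF
  .FTTT
  FT.TT
Step 4: 5 trees catch fire, 6 burn out
  ..F..
  .....
  .....
  ...F.
  ..FTF
  .F.TT
Step 5: 2 trees catch fire, 5 burn out
  .....
  .....
  .....
  .....
  ...F.
  ...TF
Step 6: 1 trees catch fire, 2 burn out
  .....
  .....
  .....
  .....
  .....
  ...F.

.....
.....
.....
.....
.....
...F.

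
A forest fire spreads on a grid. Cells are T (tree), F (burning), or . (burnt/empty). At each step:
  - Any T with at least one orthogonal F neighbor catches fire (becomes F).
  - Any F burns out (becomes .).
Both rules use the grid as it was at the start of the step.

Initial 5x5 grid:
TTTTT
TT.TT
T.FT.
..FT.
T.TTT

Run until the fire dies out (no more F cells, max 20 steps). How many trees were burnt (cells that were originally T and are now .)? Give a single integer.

Answer: 15

Derivation:
Step 1: +3 fires, +2 burnt (F count now 3)
Step 2: +2 fires, +3 burnt (F count now 2)
Step 3: +3 fires, +2 burnt (F count now 3)
Step 4: +2 fires, +3 burnt (F count now 2)
Step 5: +1 fires, +2 burnt (F count now 1)
Step 6: +2 fires, +1 burnt (F count now 2)
Step 7: +1 fires, +2 burnt (F count now 1)
Step 8: +1 fires, +1 burnt (F count now 1)
Step 9: +0 fires, +1 burnt (F count now 0)
Fire out after step 9
Initially T: 16, now '.': 24
Total burnt (originally-T cells now '.'): 15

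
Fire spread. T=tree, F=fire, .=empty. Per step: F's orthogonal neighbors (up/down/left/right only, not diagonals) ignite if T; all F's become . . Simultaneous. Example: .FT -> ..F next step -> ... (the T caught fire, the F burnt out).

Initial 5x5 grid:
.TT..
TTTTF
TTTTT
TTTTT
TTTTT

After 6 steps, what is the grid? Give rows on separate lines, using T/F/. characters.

Step 1: 2 trees catch fire, 1 burn out
  .TT..
  TTTF.
  TTTTF
  TTTTT
  TTTTT
Step 2: 3 trees catch fire, 2 burn out
  .TT..
  TTF..
  TTTF.
  TTTTF
  TTTTT
Step 3: 5 trees catch fire, 3 burn out
  .TF..
  TF...
  TTF..
  TTTF.
  TTTTF
Step 4: 5 trees catch fire, 5 burn out
  .F...
  F....
  TF...
  TTF..
  TTTF.
Step 5: 3 trees catch fire, 5 burn out
  .....
  .....
  F....
  TF...
  TTF..
Step 6: 2 trees catch fire, 3 burn out
  .....
  .....
  .....
  F....
  TF...

.....
.....
.....
F....
TF...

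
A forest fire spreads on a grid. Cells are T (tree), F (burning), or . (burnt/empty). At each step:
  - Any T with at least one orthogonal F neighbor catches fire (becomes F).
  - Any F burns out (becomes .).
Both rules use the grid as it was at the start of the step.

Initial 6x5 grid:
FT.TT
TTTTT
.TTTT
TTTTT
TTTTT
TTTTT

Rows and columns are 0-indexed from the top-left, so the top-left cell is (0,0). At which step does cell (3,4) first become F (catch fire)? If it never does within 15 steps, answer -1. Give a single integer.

Step 1: cell (3,4)='T' (+2 fires, +1 burnt)
Step 2: cell (3,4)='T' (+1 fires, +2 burnt)
Step 3: cell (3,4)='T' (+2 fires, +1 burnt)
Step 4: cell (3,4)='T' (+3 fires, +2 burnt)
Step 5: cell (3,4)='T' (+6 fires, +3 burnt)
Step 6: cell (3,4)='T' (+6 fires, +6 burnt)
Step 7: cell (3,4)='F' (+4 fires, +6 burnt)
  -> target ignites at step 7
Step 8: cell (3,4)='.' (+2 fires, +4 burnt)
Step 9: cell (3,4)='.' (+1 fires, +2 burnt)
Step 10: cell (3,4)='.' (+0 fires, +1 burnt)
  fire out at step 10

7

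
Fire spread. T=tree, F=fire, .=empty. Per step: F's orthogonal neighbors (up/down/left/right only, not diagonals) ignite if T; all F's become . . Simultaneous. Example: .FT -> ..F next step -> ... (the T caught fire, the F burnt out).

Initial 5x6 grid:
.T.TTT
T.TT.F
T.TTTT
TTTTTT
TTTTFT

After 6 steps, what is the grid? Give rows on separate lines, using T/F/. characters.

Step 1: 5 trees catch fire, 2 burn out
  .T.TTF
  T.TT..
  T.TTTF
  TTTTFT
  TTTF.F
Step 2: 5 trees catch fire, 5 burn out
  .T.TF.
  T.TT..
  T.TTF.
  TTTF.F
  TTF...
Step 3: 4 trees catch fire, 5 burn out
  .T.F..
  T.TT..
  T.TF..
  TTF...
  TF....
Step 4: 4 trees catch fire, 4 burn out
  .T....
  T.TF..
  T.F...
  TF....
  F.....
Step 5: 2 trees catch fire, 4 burn out
  .T....
  T.F...
  T.....
  F.....
  ......
Step 6: 1 trees catch fire, 2 burn out
  .T....
  T.....
  F.....
  ......
  ......

.T....
T.....
F.....
......
......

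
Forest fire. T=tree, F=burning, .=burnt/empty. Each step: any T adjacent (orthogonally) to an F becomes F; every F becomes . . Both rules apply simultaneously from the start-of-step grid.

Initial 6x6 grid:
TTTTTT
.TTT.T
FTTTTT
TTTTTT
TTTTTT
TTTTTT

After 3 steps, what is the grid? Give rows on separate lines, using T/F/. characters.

Step 1: 2 trees catch fire, 1 burn out
  TTTTTT
  .TTT.T
  .FTTTT
  FTTTTT
  TTTTTT
  TTTTTT
Step 2: 4 trees catch fire, 2 burn out
  TTTTTT
  .FTT.T
  ..FTTT
  .FTTTT
  FTTTTT
  TTTTTT
Step 3: 6 trees catch fire, 4 burn out
  TFTTTT
  ..FT.T
  ...FTT
  ..FTTT
  .FTTTT
  FTTTTT

TFTTTT
..FT.T
...FTT
..FTTT
.FTTTT
FTTTTT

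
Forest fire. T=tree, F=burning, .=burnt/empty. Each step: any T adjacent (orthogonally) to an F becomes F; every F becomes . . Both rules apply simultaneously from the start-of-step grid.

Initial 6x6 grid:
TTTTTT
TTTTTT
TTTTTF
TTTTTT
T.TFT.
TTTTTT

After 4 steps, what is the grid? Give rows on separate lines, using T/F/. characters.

Step 1: 7 trees catch fire, 2 burn out
  TTTTTT
  TTTTTF
  TTTTF.
  TTTFTF
  T.F.F.
  TTTFTT
Step 2: 7 trees catch fire, 7 burn out
  TTTTTF
  TTTTF.
  TTTF..
  TTF.F.
  T.....
  TTF.FT
Step 3: 6 trees catch fire, 7 burn out
  TTTTF.
  TTTF..
  TTF...
  TF....
  T.....
  TF...F
Step 4: 5 trees catch fire, 6 burn out
  TTTF..
  TTF...
  TF....
  F.....
  T.....
  F.....

TTTF..
TTF...
TF....
F.....
T.....
F.....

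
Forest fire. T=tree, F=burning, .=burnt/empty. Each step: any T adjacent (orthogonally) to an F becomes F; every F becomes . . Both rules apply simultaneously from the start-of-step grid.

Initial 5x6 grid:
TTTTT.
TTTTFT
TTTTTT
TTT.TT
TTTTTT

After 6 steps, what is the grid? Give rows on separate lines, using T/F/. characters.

Step 1: 4 trees catch fire, 1 burn out
  TTTTF.
  TTTF.F
  TTTTFT
  TTT.TT
  TTTTTT
Step 2: 5 trees catch fire, 4 burn out
  TTTF..
  TTF...
  TTTF.F
  TTT.FT
  TTTTTT
Step 3: 5 trees catch fire, 5 burn out
  TTF...
  TF....
  TTF...
  TTT..F
  TTTTFT
Step 4: 6 trees catch fire, 5 burn out
  TF....
  F.....
  TF....
  TTF...
  TTTF.F
Step 5: 4 trees catch fire, 6 burn out
  F.....
  ......
  F.....
  TF....
  TTF...
Step 6: 2 trees catch fire, 4 burn out
  ......
  ......
  ......
  F.....
  TF....

......
......
......
F.....
TF....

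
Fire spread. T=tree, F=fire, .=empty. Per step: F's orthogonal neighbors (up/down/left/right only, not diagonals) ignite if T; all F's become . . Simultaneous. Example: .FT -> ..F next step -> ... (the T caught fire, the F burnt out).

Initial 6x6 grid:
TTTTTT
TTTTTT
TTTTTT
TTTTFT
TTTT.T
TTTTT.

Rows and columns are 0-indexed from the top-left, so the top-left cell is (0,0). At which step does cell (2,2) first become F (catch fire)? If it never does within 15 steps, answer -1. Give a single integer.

Step 1: cell (2,2)='T' (+3 fires, +1 burnt)
Step 2: cell (2,2)='T' (+6 fires, +3 burnt)
Step 3: cell (2,2)='F' (+7 fires, +6 burnt)
  -> target ignites at step 3
Step 4: cell (2,2)='.' (+8 fires, +7 burnt)
Step 5: cell (2,2)='.' (+5 fires, +8 burnt)
Step 6: cell (2,2)='.' (+3 fires, +5 burnt)
Step 7: cell (2,2)='.' (+1 fires, +3 burnt)
Step 8: cell (2,2)='.' (+0 fires, +1 burnt)
  fire out at step 8

3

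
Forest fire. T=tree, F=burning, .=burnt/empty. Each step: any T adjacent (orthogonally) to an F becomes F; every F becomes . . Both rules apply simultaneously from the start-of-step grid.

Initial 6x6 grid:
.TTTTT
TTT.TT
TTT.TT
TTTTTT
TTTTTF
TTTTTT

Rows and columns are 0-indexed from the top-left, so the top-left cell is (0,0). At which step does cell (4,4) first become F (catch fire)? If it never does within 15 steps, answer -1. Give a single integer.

Step 1: cell (4,4)='F' (+3 fires, +1 burnt)
  -> target ignites at step 1
Step 2: cell (4,4)='.' (+4 fires, +3 burnt)
Step 3: cell (4,4)='.' (+5 fires, +4 burnt)
Step 4: cell (4,4)='.' (+5 fires, +5 burnt)
Step 5: cell (4,4)='.' (+5 fires, +5 burnt)
Step 6: cell (4,4)='.' (+5 fires, +5 burnt)
Step 7: cell (4,4)='.' (+3 fires, +5 burnt)
Step 8: cell (4,4)='.' (+2 fires, +3 burnt)
Step 9: cell (4,4)='.' (+0 fires, +2 burnt)
  fire out at step 9

1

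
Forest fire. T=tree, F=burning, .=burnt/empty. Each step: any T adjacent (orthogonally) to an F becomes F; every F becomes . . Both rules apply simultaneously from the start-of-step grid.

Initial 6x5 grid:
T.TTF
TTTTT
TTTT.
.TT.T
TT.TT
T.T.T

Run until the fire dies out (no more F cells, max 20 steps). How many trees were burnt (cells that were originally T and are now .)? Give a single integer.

Step 1: +2 fires, +1 burnt (F count now 2)
Step 2: +2 fires, +2 burnt (F count now 2)
Step 3: +2 fires, +2 burnt (F count now 2)
Step 4: +2 fires, +2 burnt (F count now 2)
Step 5: +3 fires, +2 burnt (F count now 3)
Step 6: +3 fires, +3 burnt (F count now 3)
Step 7: +1 fires, +3 burnt (F count now 1)
Step 8: +1 fires, +1 burnt (F count now 1)
Step 9: +1 fires, +1 burnt (F count now 1)
Step 10: +0 fires, +1 burnt (F count now 0)
Fire out after step 10
Initially T: 22, now '.': 25
Total burnt (originally-T cells now '.'): 17

Answer: 17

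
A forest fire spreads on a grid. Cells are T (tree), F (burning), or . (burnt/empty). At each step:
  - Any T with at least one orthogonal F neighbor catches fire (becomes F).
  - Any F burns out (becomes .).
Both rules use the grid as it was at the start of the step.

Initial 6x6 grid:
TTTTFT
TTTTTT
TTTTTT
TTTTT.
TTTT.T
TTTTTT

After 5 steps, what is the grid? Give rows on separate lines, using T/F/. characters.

Step 1: 3 trees catch fire, 1 burn out
  TTTF.F
  TTTTFT
  TTTTTT
  TTTTT.
  TTTT.T
  TTTTTT
Step 2: 4 trees catch fire, 3 burn out
  TTF...
  TTTF.F
  TTTTFT
  TTTTT.
  TTTT.T
  TTTTTT
Step 3: 5 trees catch fire, 4 burn out
  TF....
  TTF...
  TTTF.F
  TTTTF.
  TTTT.T
  TTTTTT
Step 4: 4 trees catch fire, 5 burn out
  F.....
  TF....
  TTF...
  TTTF..
  TTTT.T
  TTTTTT
Step 5: 4 trees catch fire, 4 burn out
  ......
  F.....
  TF....
  TTF...
  TTTF.T
  TTTTTT

......
F.....
TF....
TTF...
TTTF.T
TTTTTT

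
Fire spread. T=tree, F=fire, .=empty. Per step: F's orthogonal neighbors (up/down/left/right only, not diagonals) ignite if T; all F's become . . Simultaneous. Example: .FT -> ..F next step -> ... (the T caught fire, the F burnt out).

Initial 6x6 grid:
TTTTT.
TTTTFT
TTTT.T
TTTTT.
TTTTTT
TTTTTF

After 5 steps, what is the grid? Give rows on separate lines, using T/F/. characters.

Step 1: 5 trees catch fire, 2 burn out
  TTTTF.
  TTTF.F
  TTTT.T
  TTTTT.
  TTTTTF
  TTTTF.
Step 2: 6 trees catch fire, 5 burn out
  TTTF..
  TTF...
  TTTF.F
  TTTTT.
  TTTTF.
  TTTF..
Step 3: 7 trees catch fire, 6 burn out
  TTF...
  TF....
  TTF...
  TTTFF.
  TTTF..
  TTF...
Step 4: 6 trees catch fire, 7 burn out
  TF....
  F.....
  TF....
  TTF...
  TTF...
  TF....
Step 5: 5 trees catch fire, 6 burn out
  F.....
  ......
  F.....
  TF....
  TF....
  F.....

F.....
......
F.....
TF....
TF....
F.....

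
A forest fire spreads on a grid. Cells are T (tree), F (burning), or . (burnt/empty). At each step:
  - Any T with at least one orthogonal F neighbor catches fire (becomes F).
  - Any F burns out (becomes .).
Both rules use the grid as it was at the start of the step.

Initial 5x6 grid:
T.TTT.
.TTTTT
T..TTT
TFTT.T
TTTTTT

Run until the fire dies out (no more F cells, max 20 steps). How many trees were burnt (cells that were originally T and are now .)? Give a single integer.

Answer: 22

Derivation:
Step 1: +3 fires, +1 burnt (F count now 3)
Step 2: +4 fires, +3 burnt (F count now 4)
Step 3: +2 fires, +4 burnt (F count now 2)
Step 4: +3 fires, +2 burnt (F count now 3)
Step 5: +5 fires, +3 burnt (F count now 5)
Step 6: +5 fires, +5 burnt (F count now 5)
Step 7: +0 fires, +5 burnt (F count now 0)
Fire out after step 7
Initially T: 23, now '.': 29
Total burnt (originally-T cells now '.'): 22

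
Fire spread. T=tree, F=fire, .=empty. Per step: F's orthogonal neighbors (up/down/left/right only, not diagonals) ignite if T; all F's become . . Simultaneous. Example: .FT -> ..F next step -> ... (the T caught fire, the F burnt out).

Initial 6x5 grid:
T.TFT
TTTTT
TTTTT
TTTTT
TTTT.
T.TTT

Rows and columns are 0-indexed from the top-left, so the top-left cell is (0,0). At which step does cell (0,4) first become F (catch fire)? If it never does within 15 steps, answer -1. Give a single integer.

Step 1: cell (0,4)='F' (+3 fires, +1 burnt)
  -> target ignites at step 1
Step 2: cell (0,4)='.' (+3 fires, +3 burnt)
Step 3: cell (0,4)='.' (+4 fires, +3 burnt)
Step 4: cell (0,4)='.' (+5 fires, +4 burnt)
Step 5: cell (0,4)='.' (+5 fires, +5 burnt)
Step 6: cell (0,4)='.' (+4 fires, +5 burnt)
Step 7: cell (0,4)='.' (+1 fires, +4 burnt)
Step 8: cell (0,4)='.' (+1 fires, +1 burnt)
Step 9: cell (0,4)='.' (+0 fires, +1 burnt)
  fire out at step 9

1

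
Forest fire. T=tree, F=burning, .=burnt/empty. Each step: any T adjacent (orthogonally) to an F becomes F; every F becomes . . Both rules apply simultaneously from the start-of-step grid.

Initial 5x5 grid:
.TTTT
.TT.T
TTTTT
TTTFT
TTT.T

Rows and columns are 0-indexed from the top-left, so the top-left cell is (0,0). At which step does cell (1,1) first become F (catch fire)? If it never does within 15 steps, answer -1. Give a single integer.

Step 1: cell (1,1)='T' (+3 fires, +1 burnt)
Step 2: cell (1,1)='T' (+5 fires, +3 burnt)
Step 3: cell (1,1)='T' (+5 fires, +5 burnt)
Step 4: cell (1,1)='F' (+5 fires, +5 burnt)
  -> target ignites at step 4
Step 5: cell (1,1)='.' (+2 fires, +5 burnt)
Step 6: cell (1,1)='.' (+0 fires, +2 burnt)
  fire out at step 6

4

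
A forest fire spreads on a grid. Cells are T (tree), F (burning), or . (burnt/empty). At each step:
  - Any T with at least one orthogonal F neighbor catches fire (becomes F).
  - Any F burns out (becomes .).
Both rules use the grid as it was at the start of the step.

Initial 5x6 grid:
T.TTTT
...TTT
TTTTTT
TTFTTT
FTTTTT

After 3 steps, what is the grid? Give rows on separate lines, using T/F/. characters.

Step 1: 6 trees catch fire, 2 burn out
  T.TTTT
  ...TTT
  TTFTTT
  FF.FTT
  .FFTTT
Step 2: 5 trees catch fire, 6 burn out
  T.TTTT
  ...TTT
  FF.FTT
  ....FT
  ...FTT
Step 3: 4 trees catch fire, 5 burn out
  T.TTTT
  ...FTT
  ....FT
  .....F
  ....FT

T.TTTT
...FTT
....FT
.....F
....FT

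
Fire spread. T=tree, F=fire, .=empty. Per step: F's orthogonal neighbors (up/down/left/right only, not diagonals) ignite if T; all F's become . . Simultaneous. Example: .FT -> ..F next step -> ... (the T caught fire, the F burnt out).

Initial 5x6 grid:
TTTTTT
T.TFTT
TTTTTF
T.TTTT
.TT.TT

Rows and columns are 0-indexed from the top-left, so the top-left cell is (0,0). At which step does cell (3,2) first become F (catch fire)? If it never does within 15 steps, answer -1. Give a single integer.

Step 1: cell (3,2)='T' (+7 fires, +2 burnt)
Step 2: cell (3,2)='T' (+7 fires, +7 burnt)
Step 3: cell (3,2)='F' (+4 fires, +7 burnt)
  -> target ignites at step 3
Step 4: cell (3,2)='.' (+3 fires, +4 burnt)
Step 5: cell (3,2)='.' (+3 fires, +3 burnt)
Step 6: cell (3,2)='.' (+0 fires, +3 burnt)
  fire out at step 6

3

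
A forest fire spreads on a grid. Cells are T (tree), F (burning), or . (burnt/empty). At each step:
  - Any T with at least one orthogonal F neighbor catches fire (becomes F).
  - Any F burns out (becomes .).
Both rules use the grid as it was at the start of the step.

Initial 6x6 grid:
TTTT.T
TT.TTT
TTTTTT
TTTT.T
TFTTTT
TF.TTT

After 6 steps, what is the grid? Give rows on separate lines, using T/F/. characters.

Step 1: 4 trees catch fire, 2 burn out
  TTTT.T
  TT.TTT
  TTTTTT
  TFTT.T
  F.FTTT
  F..TTT
Step 2: 4 trees catch fire, 4 burn out
  TTTT.T
  TT.TTT
  TFTTTT
  F.FT.T
  ...FTT
  ...TTT
Step 3: 6 trees catch fire, 4 burn out
  TTTT.T
  TF.TTT
  F.FTTT
  ...F.T
  ....FT
  ...FTT
Step 4: 5 trees catch fire, 6 burn out
  TFTT.T
  F..TTT
  ...FTT
  .....T
  .....F
  ....FT
Step 5: 6 trees catch fire, 5 burn out
  F.FT.T
  ...FTT
  ....FT
  .....F
  ......
  .....F
Step 6: 3 trees catch fire, 6 burn out
  ...F.T
  ....FT
  .....F
  ......
  ......
  ......

...F.T
....FT
.....F
......
......
......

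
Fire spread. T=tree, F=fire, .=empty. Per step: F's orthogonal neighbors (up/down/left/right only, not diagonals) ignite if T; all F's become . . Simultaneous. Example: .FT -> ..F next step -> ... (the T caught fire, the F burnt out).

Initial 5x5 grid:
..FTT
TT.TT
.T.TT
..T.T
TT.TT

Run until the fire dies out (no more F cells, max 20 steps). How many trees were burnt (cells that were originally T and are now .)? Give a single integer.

Answer: 9

Derivation:
Step 1: +1 fires, +1 burnt (F count now 1)
Step 2: +2 fires, +1 burnt (F count now 2)
Step 3: +2 fires, +2 burnt (F count now 2)
Step 4: +1 fires, +2 burnt (F count now 1)
Step 5: +1 fires, +1 burnt (F count now 1)
Step 6: +1 fires, +1 burnt (F count now 1)
Step 7: +1 fires, +1 burnt (F count now 1)
Step 8: +0 fires, +1 burnt (F count now 0)
Fire out after step 8
Initially T: 15, now '.': 19
Total burnt (originally-T cells now '.'): 9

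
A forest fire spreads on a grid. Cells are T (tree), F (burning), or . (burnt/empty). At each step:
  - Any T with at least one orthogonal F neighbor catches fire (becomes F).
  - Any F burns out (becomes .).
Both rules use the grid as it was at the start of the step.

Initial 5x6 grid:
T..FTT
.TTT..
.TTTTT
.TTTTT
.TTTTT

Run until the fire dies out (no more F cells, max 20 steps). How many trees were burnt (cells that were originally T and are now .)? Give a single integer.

Answer: 20

Derivation:
Step 1: +2 fires, +1 burnt (F count now 2)
Step 2: +3 fires, +2 burnt (F count now 3)
Step 3: +4 fires, +3 burnt (F count now 4)
Step 4: +5 fires, +4 burnt (F count now 5)
Step 5: +4 fires, +5 burnt (F count now 4)
Step 6: +2 fires, +4 burnt (F count now 2)
Step 7: +0 fires, +2 burnt (F count now 0)
Fire out after step 7
Initially T: 21, now '.': 29
Total burnt (originally-T cells now '.'): 20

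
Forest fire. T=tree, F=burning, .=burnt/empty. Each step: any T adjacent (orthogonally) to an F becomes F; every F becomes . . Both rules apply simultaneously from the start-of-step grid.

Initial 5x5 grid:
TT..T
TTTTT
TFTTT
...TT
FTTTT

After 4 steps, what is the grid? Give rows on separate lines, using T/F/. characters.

Step 1: 4 trees catch fire, 2 burn out
  TT..T
  TFTTT
  F.FTT
  ...TT
  .FTTT
Step 2: 5 trees catch fire, 4 burn out
  TF..T
  F.FTT
  ...FT
  ...TT
  ..FTT
Step 3: 5 trees catch fire, 5 burn out
  F...T
  ...FT
  ....F
  ...FT
  ...FT
Step 4: 3 trees catch fire, 5 burn out
  ....T
  ....F
  .....
  ....F
  ....F

....T
....F
.....
....F
....F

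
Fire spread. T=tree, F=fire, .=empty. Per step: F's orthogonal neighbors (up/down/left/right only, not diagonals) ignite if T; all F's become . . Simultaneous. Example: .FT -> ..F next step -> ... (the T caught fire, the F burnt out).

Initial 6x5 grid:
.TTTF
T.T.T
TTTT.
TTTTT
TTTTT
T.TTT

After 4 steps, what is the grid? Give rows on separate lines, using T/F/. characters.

Step 1: 2 trees catch fire, 1 burn out
  .TTF.
  T.T.F
  TTTT.
  TTTTT
  TTTTT
  T.TTT
Step 2: 1 trees catch fire, 2 burn out
  .TF..
  T.T..
  TTTT.
  TTTTT
  TTTTT
  T.TTT
Step 3: 2 trees catch fire, 1 burn out
  .F...
  T.F..
  TTTT.
  TTTTT
  TTTTT
  T.TTT
Step 4: 1 trees catch fire, 2 burn out
  .....
  T....
  TTFT.
  TTTTT
  TTTTT
  T.TTT

.....
T....
TTFT.
TTTTT
TTTTT
T.TTT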